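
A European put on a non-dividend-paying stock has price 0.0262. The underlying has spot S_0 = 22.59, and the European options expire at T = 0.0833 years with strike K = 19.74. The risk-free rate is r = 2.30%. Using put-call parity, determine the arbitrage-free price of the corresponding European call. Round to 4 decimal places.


Put-call parity: C - P = S_0 * exp(-qT) - K * exp(-rT).
S_0 * exp(-qT) = 22.5900 * 1.00000000 = 22.59000000
K * exp(-rT) = 19.7400 * 0.99808593 = 19.70221634
C = P + S*exp(-qT) - K*exp(-rT)
C = 0.0262 + 22.59000000 - 19.70221634 = 2.9140

Answer: Call price = 2.9140


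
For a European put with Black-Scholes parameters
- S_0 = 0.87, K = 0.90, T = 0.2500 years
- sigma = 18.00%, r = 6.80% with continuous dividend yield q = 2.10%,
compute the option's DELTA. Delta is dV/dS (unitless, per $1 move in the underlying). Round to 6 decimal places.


d1 = -0.2011283520; d2 = -0.2911283520
phi(d1) = 0.3909542083; exp(-qT) = 0.9947637572; exp(-rT) = 0.9831436846
N(-d1) = 0.5797008933
Delta = -exp(-qT) * N(-d1) = -0.9947637572 * 0.5797008933 = -0.576665

Answer: Delta = -0.576665


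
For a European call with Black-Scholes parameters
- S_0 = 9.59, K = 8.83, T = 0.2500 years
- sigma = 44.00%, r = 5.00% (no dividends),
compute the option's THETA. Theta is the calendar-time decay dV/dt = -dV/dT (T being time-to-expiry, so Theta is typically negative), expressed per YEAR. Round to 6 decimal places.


Answer: Theta = -1.726412

Derivation:
d1 = 0.5421176104; d2 = 0.3221176104
phi(d1) = 0.3444231519; exp(-qT) = 1.0000000000; exp(-rT) = 0.9875778005
Theta = -S*exp(-qT)*phi(d1)*sigma/(2*sqrt(T)) - r*K*exp(-rT)*N(d2) + q*S*exp(-qT)*N(d1)
N(d1) = 0.7061312561; N(d2) = 0.6263182012; sqrt(T) = 0.5000000000
Term 1 = -9.5900 * 1.0000000000 * 0.3444231519 * 0.4400 / (2 * 0.5000000000) = -1.4533279318
Term 2 = -0.0500 * 8.8300 * 0.9875778005 * 0.6263182012 = -0.2730845056
Term 3 = 0 (no dividend yield, q = 0)
Theta = -1.4533279318 + (-0.2730845056) + (0.0000000000) = -1.726412


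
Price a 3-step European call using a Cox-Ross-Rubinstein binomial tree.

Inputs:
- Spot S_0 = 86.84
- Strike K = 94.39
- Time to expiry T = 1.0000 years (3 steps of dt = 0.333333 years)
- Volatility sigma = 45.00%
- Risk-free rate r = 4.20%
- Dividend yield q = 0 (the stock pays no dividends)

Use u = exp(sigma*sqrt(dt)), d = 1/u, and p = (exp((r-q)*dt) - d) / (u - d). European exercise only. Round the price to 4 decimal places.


Answer: Price = V(0,0) = 15.0112

Derivation:
dt = T/N = 0.333333
u = exp(sigma*sqrt(dt)) = 1.296681; d = 1/u = 0.771200
p = (exp((r-q)*dt) - d) / (u - d) = 0.462241
Discount per step: exp(-r*dt) = 0.986098
Stock lattice S(k, i) with i counting down-moves:
  k=0: S(0,0) = 86.8400
  k=1: S(1,0) = 112.6037; S(1,1) = 66.9710
  k=2: S(2,0) = 146.0111; S(2,1) = 86.8400; S(2,2) = 51.6480
  k=3: S(3,0) = 189.3298; S(3,1) = 112.6037; S(3,2) = 66.9710; S(3,3) = 39.8310
Terminal payoffs V(N, i) = max(S_T - K, 0):
  V(3,0) = 94.939751; V(3,1) = 18.213744; V(3,2) = 0.000000; V(3,3) = 0.000000
Backward induction: V(k, i) = exp(-r*dt) * [p * V(k+1, i) + (1-p) * V(k+1, i+1)].
  V(2,0) = exp(-r*dt) * [p*94.939751 + (1-p)*18.213744] = 52.933344
  V(2,1) = exp(-r*dt) * [p*18.213744 + (1-p)*0.000000] = 8.302086
  V(2,2) = exp(-r*dt) * [p*0.000000 + (1-p)*0.000000] = 0.000000
  V(1,0) = exp(-r*dt) * [p*52.933344 + (1-p)*8.302086] = 28.530235
  V(1,1) = exp(-r*dt) * [p*8.302086 + (1-p)*0.000000] = 3.784210
  V(0,0) = exp(-r*dt) * [p*28.530235 + (1-p)*3.784210] = 15.011194


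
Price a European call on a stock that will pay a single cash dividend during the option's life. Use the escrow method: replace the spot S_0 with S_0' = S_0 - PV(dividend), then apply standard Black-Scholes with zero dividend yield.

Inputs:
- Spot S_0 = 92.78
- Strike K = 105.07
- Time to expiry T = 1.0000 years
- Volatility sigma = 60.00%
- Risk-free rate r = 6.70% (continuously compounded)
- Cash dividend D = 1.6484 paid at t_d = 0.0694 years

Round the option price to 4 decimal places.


PV(D) = D * exp(-r * t_d) = 1.6484 * 0.99536099 = 1.64075306
S_0' = S_0 - PV(D) = 92.7800 - 1.64075306 = 91.13924694
d1 = (ln(S_0'/K) + (r + sigma^2/2)*T) / (sigma*sqrt(T)) = 0.17460288
d2 = d1 - sigma*sqrt(T) = -0.42539712
exp(-rT) = 0.93519520
N(d1) = 0.56930416; N(d2) = 0.33527360
C = S_0' * N(d1) - K * exp(-rT) * N(d2) = 91.13924694 * 0.56930416 - 105.0700 * 0.93519520 * 0.33527360 = 18.9416

Answer: Price = 18.9416


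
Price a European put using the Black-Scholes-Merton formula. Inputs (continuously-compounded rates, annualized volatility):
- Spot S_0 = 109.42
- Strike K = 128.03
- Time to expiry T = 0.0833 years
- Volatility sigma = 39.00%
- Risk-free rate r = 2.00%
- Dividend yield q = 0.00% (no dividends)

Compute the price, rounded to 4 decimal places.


Answer: Price = 18.9056

Derivation:
d1 = (ln(S/K) + (r - q + 0.5*sigma^2) * T) / (sigma * sqrt(T)) = -1.32435075
d2 = d1 - sigma * sqrt(T) = -1.43691153
exp(-rT) = 0.99833539; exp(-qT) = 1.00000000
P = K * exp(-rT) * N(-d2) - S_0 * exp(-qT) * N(-d1)
N(-d1) = 0.90730671; N(-d2) = 0.92462843
P = 128.0300 * 0.99833539 * 0.92462843 - 109.4200 * 1.00000000 * 0.90730671 = 18.9056


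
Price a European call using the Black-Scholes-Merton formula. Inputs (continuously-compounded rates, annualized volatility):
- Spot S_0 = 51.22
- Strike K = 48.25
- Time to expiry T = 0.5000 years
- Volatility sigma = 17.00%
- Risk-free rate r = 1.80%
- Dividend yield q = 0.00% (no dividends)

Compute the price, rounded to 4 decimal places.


d1 = (ln(S/K) + (r - q + 0.5*sigma^2) * T) / (sigma * sqrt(T)) = 0.63189768
d2 = d1 - sigma * sqrt(T) = 0.51168953
exp(-rT) = 0.99104038; exp(-qT) = 1.00000000
C = S_0 * exp(-qT) * N(d1) - K * exp(-rT) * N(d2)
N(d1) = 0.73627313; N(d2) = 0.69556584
C = 51.2200 * 1.00000000 * 0.73627313 - 48.2500 * 0.99104038 * 0.69556584 = 4.4516

Answer: Price = 4.4516


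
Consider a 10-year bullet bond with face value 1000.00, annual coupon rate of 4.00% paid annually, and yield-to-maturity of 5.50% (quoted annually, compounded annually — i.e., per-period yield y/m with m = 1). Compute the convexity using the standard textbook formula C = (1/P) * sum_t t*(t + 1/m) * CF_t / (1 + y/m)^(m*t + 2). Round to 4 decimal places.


Coupon per period c = face * coupon_rate / m = 40.000000
Periods per year m = 1; per-period yield y/m = 0.055000
Number of cashflows N = 10
Cashflows (t years, CF_t, discount factor 1/(1+y/m)^(m*t), PV):
  t = 1.0000: CF_t = 40.000000, DF = 0.947867, PV = 37.914692
  t = 2.0000: CF_t = 40.000000, DF = 0.898452, PV = 35.938097
  t = 3.0000: CF_t = 40.000000, DF = 0.851614, PV = 34.064547
  t = 4.0000: CF_t = 40.000000, DF = 0.807217, PV = 32.288670
  t = 5.0000: CF_t = 40.000000, DF = 0.765134, PV = 30.605374
  t = 6.0000: CF_t = 40.000000, DF = 0.725246, PV = 29.009833
  t = 7.0000: CF_t = 40.000000, DF = 0.687437, PV = 27.497472
  t = 8.0000: CF_t = 40.000000, DF = 0.651599, PV = 26.063955
  t = 9.0000: CF_t = 40.000000, DF = 0.617629, PV = 24.705170
  t = 10.0000: CF_t = 1040.000000, DF = 0.585431, PV = 608.847803
Price P = sum_t PV_t = 886.935613
Convexity numerator sum_t t*(t + 1/m) * CF_t / (1+y/m)^(m*t + 2):
  t = 1.0000: term = 68.129093
  t = 2.0000: term = 193.732018
  t = 3.0000: term = 367.264490
  t = 4.0000: term = 580.196666
  t = 5.0000: term = 824.924170
  t = 6.0000: term = 1094.686103
  t = 7.0000: term = 1383.489545
  t = 8.0000: term = 1686.040069
  t = 9.0000: term = 1997.677807
  t = 10.0000: term = 60172.285696
Convexity = (1/P) * sum = 68368.425657 / 886.935613 = 77.083866

Answer: Convexity = 77.0839


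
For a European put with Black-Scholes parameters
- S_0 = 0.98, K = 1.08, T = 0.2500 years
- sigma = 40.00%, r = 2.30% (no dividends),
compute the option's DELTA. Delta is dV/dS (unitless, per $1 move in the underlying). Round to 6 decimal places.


Answer: Delta = -0.639480

Derivation:
d1 = -0.3570687423; d2 = -0.5570687423
phi(d1) = 0.3743037758; exp(-qT) = 1.0000000000; exp(-rT) = 0.9942664996
N(-d1) = 0.6394798279
Delta = -exp(-qT) * N(-d1) = -1.0000000000 * 0.6394798279 = -0.639480


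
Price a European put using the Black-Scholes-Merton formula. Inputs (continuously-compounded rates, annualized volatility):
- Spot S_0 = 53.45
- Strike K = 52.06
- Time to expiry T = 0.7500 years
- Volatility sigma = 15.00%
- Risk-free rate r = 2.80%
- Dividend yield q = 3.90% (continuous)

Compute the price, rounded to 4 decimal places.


d1 = (ln(S/K) + (r - q + 0.5*sigma^2) * T) / (sigma * sqrt(T)) = 0.20428375
d2 = d1 - sigma * sqrt(T) = 0.07437994
exp(-rT) = 0.97921896; exp(-qT) = 0.97117364
P = K * exp(-rT) * N(-d2) - S_0 * exp(-qT) * N(-d1)
N(-d1) = 0.41906588; N(-d2) = 0.47035403
P = 52.0600 * 0.97921896 * 0.47035403 - 53.4500 * 0.97117364 * 0.41906588 = 2.2244

Answer: Price = 2.2244


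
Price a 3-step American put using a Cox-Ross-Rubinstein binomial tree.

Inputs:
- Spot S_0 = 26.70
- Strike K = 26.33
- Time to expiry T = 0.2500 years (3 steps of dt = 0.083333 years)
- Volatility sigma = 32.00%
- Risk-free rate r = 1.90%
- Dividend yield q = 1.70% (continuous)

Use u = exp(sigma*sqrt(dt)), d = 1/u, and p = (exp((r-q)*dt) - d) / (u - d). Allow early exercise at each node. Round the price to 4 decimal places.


dt = T/N = 0.083333
u = exp(sigma*sqrt(dt)) = 1.096777; d = 1/u = 0.911762
p = (exp((r-q)*dt) - d) / (u - d) = 0.477823
Discount per step: exp(-r*dt) = 0.998418
Stock lattice S(k, i) with i counting down-moves:
  k=0: S(0,0) = 26.7000
  k=1: S(1,0) = 29.2840; S(1,1) = 24.3441
  k=2: S(2,0) = 32.1180; S(2,1) = 26.7000; S(2,2) = 22.1960
  k=3: S(3,0) = 35.2263; S(3,1) = 29.2840; S(3,2) = 24.3441; S(3,3) = 20.2375
Terminal payoffs V(N, i) = max(K - S_T, 0):
  V(3,0) = 0.000000; V(3,1) = 0.000000; V(3,2) = 1.985949; V(3,3) = 6.092538
Backward induction: V(k, i) = exp(-r*dt) * [p * V(k+1, i) + (1-p) * V(k+1, i+1)]; then take max(V_cont, immediate exercise) for American.
  V(2,0) = exp(-r*dt) * [p*0.000000 + (1-p)*0.000000] = 0.000000; exercise = 0.000000; V(2,0) = max -> 0.000000
  V(2,1) = exp(-r*dt) * [p*0.000000 + (1-p)*1.985949] = 1.035375; exercise = 0.000000; V(2,1) = max -> 1.035375
  V(2,2) = exp(-r*dt) * [p*1.985949 + (1-p)*6.092538] = 4.123779; exercise = 4.134014; V(2,2) = max -> 4.134014
  V(1,0) = exp(-r*dt) * [p*0.000000 + (1-p)*1.035375] = 0.539794; exercise = 0.000000; V(1,0) = max -> 0.539794
  V(1,1) = exp(-r*dt) * [p*1.035375 + (1-p)*4.134014] = 2.649214; exercise = 1.985949; V(1,1) = max -> 2.649214
  V(0,0) = exp(-r*dt) * [p*0.539794 + (1-p)*2.649214] = 1.638687; exercise = 0.000000; V(0,0) = max -> 1.638687

Answer: Price = V(0,0) = 1.6387


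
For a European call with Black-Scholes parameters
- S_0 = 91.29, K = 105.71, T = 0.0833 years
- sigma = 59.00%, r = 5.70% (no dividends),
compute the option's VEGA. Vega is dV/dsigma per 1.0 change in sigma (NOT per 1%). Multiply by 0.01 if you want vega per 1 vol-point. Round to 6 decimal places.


Answer: Vega = 7.944861

Derivation:
d1 = -0.7482299095; d2 = -0.9185141719
phi(d1) = 0.3015370056; exp(-qT) = 1.0000000000; exp(-rT) = 0.9952631544
Vega = S * exp(-qT) * phi(d1) * sqrt(T) = 91.2900 * 1.0000000000 * 0.3015370056 * 0.2886173938 = 7.944861


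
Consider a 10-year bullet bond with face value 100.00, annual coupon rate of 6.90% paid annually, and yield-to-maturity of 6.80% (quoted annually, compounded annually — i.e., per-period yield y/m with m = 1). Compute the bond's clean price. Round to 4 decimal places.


Coupon per period c = face * coupon_rate / m = 6.900000
Periods per year m = 1; per-period yield y/m = 0.068000
Number of cashflows N = 10
Cashflows (t years, CF_t, discount factor 1/(1+y/m)^(m*t), PV):
  t = 1.0000: CF_t = 6.900000, DF = 0.936330, PV = 6.460674
  t = 2.0000: CF_t = 6.900000, DF = 0.876713, PV = 6.049320
  t = 3.0000: CF_t = 6.900000, DF = 0.820892, PV = 5.664158
  t = 4.0000: CF_t = 6.900000, DF = 0.768626, PV = 5.303518
  t = 5.0000: CF_t = 6.900000, DF = 0.719687, PV = 4.965841
  t = 6.0000: CF_t = 6.900000, DF = 0.673864, PV = 4.649664
  t = 7.0000: CF_t = 6.900000, DF = 0.630959, PV = 4.353618
  t = 8.0000: CF_t = 6.900000, DF = 0.590786, PV = 4.076421
  t = 9.0000: CF_t = 6.900000, DF = 0.553170, PV = 3.816874
  t = 10.0000: CF_t = 106.900000, DF = 0.517950, PV = 55.368809
Price P = sum_t PV_t = 100.708898

Answer: Price = 100.7089


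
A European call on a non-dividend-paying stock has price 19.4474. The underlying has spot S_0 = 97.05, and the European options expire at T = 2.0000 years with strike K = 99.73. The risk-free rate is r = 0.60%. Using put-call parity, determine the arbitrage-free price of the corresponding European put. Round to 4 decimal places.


Answer: Put price = 20.9378

Derivation:
Put-call parity: C - P = S_0 * exp(-qT) - K * exp(-rT).
S_0 * exp(-qT) = 97.0500 * 1.00000000 = 97.05000000
K * exp(-rT) = 99.7300 * 0.98807171 = 98.54039192
P = C - S*exp(-qT) + K*exp(-rT)
P = 19.4474 - 97.05000000 + 98.54039192 = 20.9378


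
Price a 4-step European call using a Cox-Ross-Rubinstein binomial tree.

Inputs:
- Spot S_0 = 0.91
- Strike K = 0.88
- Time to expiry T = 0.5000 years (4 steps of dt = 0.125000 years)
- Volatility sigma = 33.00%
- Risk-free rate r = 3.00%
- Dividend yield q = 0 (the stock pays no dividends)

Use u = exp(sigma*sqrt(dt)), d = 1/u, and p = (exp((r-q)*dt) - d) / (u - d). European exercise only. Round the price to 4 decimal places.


Answer: Price = V(0,0) = 0.1055

Derivation:
dt = T/N = 0.125000
u = exp(sigma*sqrt(dt)) = 1.123751; d = 1/u = 0.889876
p = (exp((r-q)*dt) - d) / (u - d) = 0.486929
Discount per step: exp(-r*dt) = 0.996257
Stock lattice S(k, i) with i counting down-moves:
  k=0: S(0,0) = 0.9100
  k=1: S(1,0) = 1.0226; S(1,1) = 0.8098
  k=2: S(2,0) = 1.1492; S(2,1) = 0.9100; S(2,2) = 0.7206
  k=3: S(3,0) = 1.2914; S(3,1) = 1.0226; S(3,2) = 0.8098; S(3,3) = 0.6413
  k=4: S(4,0) = 1.4512; S(4,1) = 1.1492; S(4,2) = 0.9100; S(4,3) = 0.7206; S(4,4) = 0.5706
Terminal payoffs V(N, i) = max(S_T - K, 0):
  V(4,0) = 0.571184; V(4,1) = 0.269164; V(4,2) = 0.030000; V(4,3) = 0.000000; V(4,4) = 0.000000
Backward induction: V(k, i) = exp(-r*dt) * [p * V(k+1, i) + (1-p) * V(k+1, i+1)].
  V(3,0) = exp(-r*dt) * [p*0.571184 + (1-p)*0.269164] = 0.414668
  V(3,1) = exp(-r*dt) * [p*0.269164 + (1-p)*0.030000] = 0.145908
  V(3,2) = exp(-r*dt) * [p*0.030000 + (1-p)*0.000000] = 0.014553
  V(3,3) = exp(-r*dt) * [p*0.000000 + (1-p)*0.000000] = 0.000000
  V(2,0) = exp(-r*dt) * [p*0.414668 + (1-p)*0.145908] = 0.275739
  V(2,1) = exp(-r*dt) * [p*0.145908 + (1-p)*0.014553] = 0.078220
  V(2,2) = exp(-r*dt) * [p*0.014553 + (1-p)*0.000000] = 0.007060
  V(1,0) = exp(-r*dt) * [p*0.275739 + (1-p)*0.078220] = 0.173745
  V(1,1) = exp(-r*dt) * [p*0.078220 + (1-p)*0.007060] = 0.041554
  V(0,0) = exp(-r*dt) * [p*0.173745 + (1-p)*0.041554] = 0.105525


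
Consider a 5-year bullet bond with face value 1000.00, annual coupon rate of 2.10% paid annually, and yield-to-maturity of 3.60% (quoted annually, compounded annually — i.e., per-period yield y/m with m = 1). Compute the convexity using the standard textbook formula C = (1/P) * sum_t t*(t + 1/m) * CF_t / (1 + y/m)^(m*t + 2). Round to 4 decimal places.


Coupon per period c = face * coupon_rate / m = 21.000000
Periods per year m = 1; per-period yield y/m = 0.036000
Number of cashflows N = 5
Cashflows (t years, CF_t, discount factor 1/(1+y/m)^(m*t), PV):
  t = 1.0000: CF_t = 21.000000, DF = 0.965251, PV = 20.270270
  t = 2.0000: CF_t = 21.000000, DF = 0.931709, PV = 19.565898
  t = 3.0000: CF_t = 21.000000, DF = 0.899333, PV = 18.886002
  t = 4.0000: CF_t = 21.000000, DF = 0.868082, PV = 18.229732
  t = 5.0000: CF_t = 1021.000000, DF = 0.837917, PV = 855.513693
Price P = sum_t PV_t = 932.465595
Convexity numerator sum_t t*(t + 1/m) * CF_t / (1+y/m)^(m*t + 2):
  t = 1.0000: term = 37.772004
  t = 2.0000: term = 109.378389
  t = 3.0000: term = 211.155192
  t = 4.0000: term = 339.696254
  t = 5.0000: term = 23912.705151
Convexity = (1/P) * sum = 24610.706990 / 932.465595 = 26.393153

Answer: Convexity = 26.3932


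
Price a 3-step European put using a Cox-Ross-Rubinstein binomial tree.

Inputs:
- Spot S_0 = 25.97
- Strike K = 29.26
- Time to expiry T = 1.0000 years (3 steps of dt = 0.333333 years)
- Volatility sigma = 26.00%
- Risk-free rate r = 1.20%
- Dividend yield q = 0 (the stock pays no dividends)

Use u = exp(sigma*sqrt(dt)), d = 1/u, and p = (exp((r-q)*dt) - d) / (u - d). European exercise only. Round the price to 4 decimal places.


dt = T/N = 0.333333
u = exp(sigma*sqrt(dt)) = 1.161963; d = 1/u = 0.860612
p = (exp((r-q)*dt) - d) / (u - d) = 0.475843
Discount per step: exp(-r*dt) = 0.996008
Stock lattice S(k, i) with i counting down-moves:
  k=0: S(0,0) = 25.9700
  k=1: S(1,0) = 30.1762; S(1,1) = 22.3501
  k=2: S(2,0) = 35.0636; S(2,1) = 25.9700; S(2,2) = 19.2348
  k=3: S(3,0) = 40.7426; S(3,1) = 30.1762; S(3,2) = 22.3501; S(3,3) = 16.5537
Terminal payoffs V(N, i) = max(K - S_T, 0):
  V(3,0) = 0.000000; V(3,1) = 0.000000; V(3,2) = 6.909896; V(3,3) = 12.706314
Backward induction: V(k, i) = exp(-r*dt) * [p * V(k+1, i) + (1-p) * V(k+1, i+1)].
  V(2,0) = exp(-r*dt) * [p*0.000000 + (1-p)*0.000000] = 0.000000
  V(2,1) = exp(-r*dt) * [p*0.000000 + (1-p)*6.909896] = 3.607414
  V(2,2) = exp(-r*dt) * [p*6.909896 + (1-p)*12.706314] = 9.908418
  V(1,0) = exp(-r*dt) * [p*0.000000 + (1-p)*3.607414] = 1.883304
  V(1,1) = exp(-r*dt) * [p*3.607414 + (1-p)*9.908418] = 6.882546
  V(0,0) = exp(-r*dt) * [p*1.883304 + (1-p)*6.882546] = 4.485715

Answer: Price = V(0,0) = 4.4857


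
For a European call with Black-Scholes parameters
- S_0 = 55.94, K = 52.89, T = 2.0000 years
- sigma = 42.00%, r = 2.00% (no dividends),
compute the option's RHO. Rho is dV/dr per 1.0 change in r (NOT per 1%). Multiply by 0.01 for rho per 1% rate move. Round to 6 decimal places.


Answer: Rho = 45.349044

Derivation:
d1 = 0.4587193664; d2 = -0.1352503298
phi(d1) = 0.3591014781; exp(-qT) = 1.0000000000; exp(-rT) = 0.9607894392
N(d2) = 0.4462069776
Rho = K*T*exp(-rT)*N(d2) = 52.8900 * 2.0000 * 0.9607894392 * 0.4462069776 = 45.349044


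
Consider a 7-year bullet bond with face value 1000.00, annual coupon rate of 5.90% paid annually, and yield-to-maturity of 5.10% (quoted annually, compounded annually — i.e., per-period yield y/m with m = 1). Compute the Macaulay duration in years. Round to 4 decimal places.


Coupon per period c = face * coupon_rate / m = 59.000000
Periods per year m = 1; per-period yield y/m = 0.051000
Number of cashflows N = 7
Cashflows (t years, CF_t, discount factor 1/(1+y/m)^(m*t), PV):
  t = 1.0000: CF_t = 59.000000, DF = 0.951475, PV = 56.137012
  t = 2.0000: CF_t = 59.000000, DF = 0.905304, PV = 53.412952
  t = 3.0000: CF_t = 59.000000, DF = 0.861374, PV = 50.821077
  t = 4.0000: CF_t = 59.000000, DF = 0.819576, PV = 48.354973
  t = 5.0000: CF_t = 59.000000, DF = 0.779806, PV = 46.008538
  t = 6.0000: CF_t = 59.000000, DF = 0.741965, PV = 43.775964
  t = 7.0000: CF_t = 1059.000000, DF = 0.705961, PV = 747.613178
Price P = sum_t PV_t = 1046.123694
Macaulay numerator sum_t t * PV_t:
  t * PV_t at t = 1.0000: 56.137012
  t * PV_t at t = 2.0000: 106.825904
  t * PV_t at t = 3.0000: 152.463231
  t * PV_t at t = 4.0000: 193.419893
  t * PV_t at t = 5.0000: 230.042689
  t * PV_t at t = 6.0000: 262.655782
  t * PV_t at t = 7.0000: 5233.292245
Macaulay duration D = (sum_t t * PV_t) / P = 6234.836756 / 1046.123694 = 5.959942

Answer: Macaulay duration = 5.9599 years


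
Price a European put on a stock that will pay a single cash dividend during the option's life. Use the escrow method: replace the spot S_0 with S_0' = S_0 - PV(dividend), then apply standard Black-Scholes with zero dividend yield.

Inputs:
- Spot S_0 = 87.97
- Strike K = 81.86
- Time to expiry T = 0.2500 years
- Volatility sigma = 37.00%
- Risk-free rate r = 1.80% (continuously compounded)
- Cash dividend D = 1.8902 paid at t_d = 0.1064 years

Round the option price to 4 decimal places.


PV(D) = D * exp(-r * t_d) = 1.8902 * 0.99808663 = 1.88658335
S_0' = S_0 - PV(D) = 87.9700 - 1.88658335 = 86.08341665
d1 = (ln(S_0'/K) + (r + sigma^2/2)*T) / (sigma*sqrt(T)) = 0.38875036
d2 = d1 - sigma*sqrt(T) = 0.20375036
exp(-rT) = 0.99551011
N(-d1) = 0.34873041; N(-d2) = 0.41927429
P = K * exp(-rT) * N(-d2) - S_0' * N(-d1) = 81.8600 * 0.99551011 * 0.41927429 - 86.08341665 * 0.34873041 = 4.1478

Answer: Price = 4.1478


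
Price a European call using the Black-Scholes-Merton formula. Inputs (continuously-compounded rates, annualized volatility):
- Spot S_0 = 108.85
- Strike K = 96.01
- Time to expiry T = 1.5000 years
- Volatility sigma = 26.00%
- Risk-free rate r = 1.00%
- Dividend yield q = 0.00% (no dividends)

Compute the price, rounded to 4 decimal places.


Answer: Price = 21.2219

Derivation:
d1 = (ln(S/K) + (r - q + 0.5*sigma^2) * T) / (sigma * sqrt(T)) = 0.60049692
d2 = d1 - sigma * sqrt(T) = 0.28206325
exp(-rT) = 0.98511194; exp(-qT) = 1.00000000
C = S_0 * exp(-qT) * N(d1) - K * exp(-rT) * N(d2)
N(d1) = 0.72591244; N(d2) = 0.61105249
C = 108.8500 * 1.00000000 * 0.72591244 - 96.0100 * 0.98511194 * 0.61105249 = 21.2219


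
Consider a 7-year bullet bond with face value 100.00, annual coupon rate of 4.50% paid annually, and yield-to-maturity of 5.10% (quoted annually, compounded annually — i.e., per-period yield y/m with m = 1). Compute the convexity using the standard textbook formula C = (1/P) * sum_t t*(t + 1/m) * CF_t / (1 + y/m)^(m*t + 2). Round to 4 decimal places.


Coupon per period c = face * coupon_rate / m = 4.500000
Periods per year m = 1; per-period yield y/m = 0.051000
Number of cashflows N = 7
Cashflows (t years, CF_t, discount factor 1/(1+y/m)^(m*t), PV):
  t = 1.0000: CF_t = 4.500000, DF = 0.951475, PV = 4.281637
  t = 2.0000: CF_t = 4.500000, DF = 0.905304, PV = 4.073869
  t = 3.0000: CF_t = 4.500000, DF = 0.861374, PV = 3.876184
  t = 4.0000: CF_t = 4.500000, DF = 0.819576, PV = 3.688091
  t = 5.0000: CF_t = 4.500000, DF = 0.779806, PV = 3.509126
  t = 6.0000: CF_t = 4.500000, DF = 0.741965, PV = 3.338845
  t = 7.0000: CF_t = 104.500000, DF = 0.705961, PV = 73.772972
Price P = sum_t PV_t = 96.540723
Convexity numerator sum_t t*(t + 1/m) * CF_t / (1+y/m)^(m*t + 2):
  t = 1.0000: term = 7.752368
  t = 2.0000: term = 22.128547
  t = 3.0000: term = 42.109509
  t = 4.0000: term = 66.776894
  t = 5.0000: term = 95.304796
  t = 6.0000: term = 126.952155
  t = 7.0000: term = 3740.071228
Convexity = (1/P) * sum = 4101.095496 / 96.540723 = 42.480472

Answer: Convexity = 42.4805


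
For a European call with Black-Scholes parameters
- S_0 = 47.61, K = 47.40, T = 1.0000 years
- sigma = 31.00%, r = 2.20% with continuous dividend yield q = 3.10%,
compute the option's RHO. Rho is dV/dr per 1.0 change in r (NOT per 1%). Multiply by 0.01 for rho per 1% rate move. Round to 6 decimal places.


d1 = 0.1402277242; d2 = -0.1697722758
phi(d1) = 0.3950391360; exp(-qT) = 0.9694755731; exp(-rT) = 0.9782402351
N(d2) = 0.4325946155
Rho = K*T*exp(-rT)*N(d2) = 47.4000 * 1.0000 * 0.9782402351 * 0.4325946155 = 20.058801

Answer: Rho = 20.058801


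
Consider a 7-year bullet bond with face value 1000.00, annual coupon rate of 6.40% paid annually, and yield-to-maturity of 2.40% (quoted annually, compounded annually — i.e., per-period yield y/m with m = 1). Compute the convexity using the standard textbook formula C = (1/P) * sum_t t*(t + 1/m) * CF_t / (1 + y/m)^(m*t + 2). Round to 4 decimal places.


Answer: Convexity = 43.2227

Derivation:
Coupon per period c = face * coupon_rate / m = 64.000000
Periods per year m = 1; per-period yield y/m = 0.024000
Number of cashflows N = 7
Cashflows (t years, CF_t, discount factor 1/(1+y/m)^(m*t), PV):
  t = 1.0000: CF_t = 64.000000, DF = 0.976562, PV = 62.500000
  t = 2.0000: CF_t = 64.000000, DF = 0.953674, PV = 61.035156
  t = 3.0000: CF_t = 64.000000, DF = 0.931323, PV = 59.604645
  t = 4.0000: CF_t = 64.000000, DF = 0.909495, PV = 58.207661
  t = 5.0000: CF_t = 64.000000, DF = 0.888178, PV = 56.843419
  t = 6.0000: CF_t = 64.000000, DF = 0.867362, PV = 55.511151
  t = 7.0000: CF_t = 1064.000000, DF = 0.847033, PV = 901.243056
Price P = sum_t PV_t = 1254.945088
Convexity numerator sum_t t*(t + 1/m) * CF_t / (1+y/m)^(m*t + 2):
  t = 1.0000: term = 119.209290
  t = 2.0000: term = 349.245965
  t = 3.0000: term = 682.121026
  t = 4.0000: term = 1110.223025
  t = 5.0000: term = 1626.303259
  t = 6.0000: term = 2223.461487
  t = 7.0000: term = 48131.571893
Convexity = (1/P) * sum = 54242.135944 / 1254.945088 = 43.222717


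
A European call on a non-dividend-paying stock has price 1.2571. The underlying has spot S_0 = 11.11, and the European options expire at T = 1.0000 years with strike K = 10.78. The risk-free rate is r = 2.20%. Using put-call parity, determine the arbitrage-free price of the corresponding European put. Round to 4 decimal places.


Answer: Put price = 0.6925

Derivation:
Put-call parity: C - P = S_0 * exp(-qT) - K * exp(-rT).
S_0 * exp(-qT) = 11.1100 * 1.00000000 = 11.11000000
K * exp(-rT) = 10.7800 * 0.97824024 = 10.54542973
P = C - S*exp(-qT) + K*exp(-rT)
P = 1.2571 - 11.11000000 + 10.54542973 = 0.6925


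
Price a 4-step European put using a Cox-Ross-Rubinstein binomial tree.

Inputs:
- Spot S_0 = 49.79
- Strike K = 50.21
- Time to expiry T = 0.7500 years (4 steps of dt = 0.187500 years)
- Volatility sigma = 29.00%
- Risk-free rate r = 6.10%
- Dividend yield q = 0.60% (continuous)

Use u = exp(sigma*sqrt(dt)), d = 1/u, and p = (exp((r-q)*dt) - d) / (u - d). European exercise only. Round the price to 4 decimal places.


dt = T/N = 0.187500
u = exp(sigma*sqrt(dt)) = 1.133799; d = 1/u = 0.881991
p = (exp((r-q)*dt) - d) / (u - d) = 0.509813
Discount per step: exp(-r*dt) = 0.988628
Stock lattice S(k, i) with i counting down-moves:
  k=0: S(0,0) = 49.7900
  k=1: S(1,0) = 56.4518; S(1,1) = 43.9143
  k=2: S(2,0) = 64.0050; S(2,1) = 49.7900; S(2,2) = 38.7320
  k=3: S(3,0) = 72.5688; S(3,1) = 56.4518; S(3,2) = 43.9143; S(3,3) = 34.1613
  k=4: S(4,0) = 82.2784; S(4,1) = 64.0050; S(4,2) = 49.7900; S(4,3) = 38.7320; S(4,4) = 30.1299
Terminal payoffs V(N, i) = max(K - S_T, 0):
  V(4,0) = 0.000000; V(4,1) = 0.000000; V(4,2) = 0.420000; V(4,3) = 11.477974; V(4,4) = 20.080058
Backward induction: V(k, i) = exp(-r*dt) * [p * V(k+1, i) + (1-p) * V(k+1, i+1)].
  V(3,0) = exp(-r*dt) * [p*0.000000 + (1-p)*0.000000] = 0.000000
  V(3,1) = exp(-r*dt) * [p*0.000000 + (1-p)*0.420000] = 0.203537
  V(3,2) = exp(-r*dt) * [p*0.420000 + (1-p)*11.477974] = 5.774050
  V(3,3) = exp(-r*dt) * [p*11.477974 + (1-p)*20.080058] = 15.516115
  V(2,0) = exp(-r*dt) * [p*0.000000 + (1-p)*0.203537] = 0.098636
  V(2,1) = exp(-r*dt) * [p*0.203537 + (1-p)*5.774050] = 2.900759
  V(2,2) = exp(-r*dt) * [p*5.774050 + (1-p)*15.516115] = 10.429507
  V(1,0) = exp(-r*dt) * [p*0.098636 + (1-p)*2.900759] = 1.455457
  V(1,1) = exp(-r*dt) * [p*2.900759 + (1-p)*10.429507] = 6.516292
  V(0,0) = exp(-r*dt) * [p*1.455457 + (1-p)*6.516292] = 3.891446

Answer: Price = V(0,0) = 3.8914


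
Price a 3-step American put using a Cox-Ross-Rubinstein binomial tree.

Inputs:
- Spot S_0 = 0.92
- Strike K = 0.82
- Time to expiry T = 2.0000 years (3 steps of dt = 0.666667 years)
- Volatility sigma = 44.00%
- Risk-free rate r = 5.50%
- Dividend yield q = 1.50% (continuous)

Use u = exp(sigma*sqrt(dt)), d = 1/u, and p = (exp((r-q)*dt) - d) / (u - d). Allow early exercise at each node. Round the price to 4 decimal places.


dt = T/N = 0.666667
u = exp(sigma*sqrt(dt)) = 1.432267; d = 1/u = 0.698194
p = (exp((r-q)*dt) - d) / (u - d) = 0.447955
Discount per step: exp(-r*dt) = 0.963997
Stock lattice S(k, i) with i counting down-moves:
  k=0: S(0,0) = 0.9200
  k=1: S(1,0) = 1.3177; S(1,1) = 0.6423
  k=2: S(2,0) = 1.8873; S(2,1) = 0.9200; S(2,2) = 0.4485
  k=3: S(3,0) = 2.7031; S(3,1) = 1.3177; S(3,2) = 0.6423; S(3,3) = 0.3131
Terminal payoffs V(N, i) = max(K - S_T, 0):
  V(3,0) = 0.000000; V(3,1) = 0.000000; V(3,2) = 0.177662; V(3,3) = 0.506876
Backward induction: V(k, i) = exp(-r*dt) * [p * V(k+1, i) + (1-p) * V(k+1, i+1)]; then take max(V_cont, immediate exercise) for American.
  V(2,0) = exp(-r*dt) * [p*0.000000 + (1-p)*0.000000] = 0.000000; exercise = 0.000000; V(2,0) = max -> 0.000000
  V(2,1) = exp(-r*dt) * [p*0.000000 + (1-p)*0.177662] = 0.094546; exercise = 0.000000; V(2,1) = max -> 0.094546
  V(2,2) = exp(-r*dt) * [p*0.177662 + (1-p)*0.506876] = 0.346464; exercise = 0.371523; V(2,2) = max -> 0.371523
  V(1,0) = exp(-r*dt) * [p*0.000000 + (1-p)*0.094546] = 0.050315; exercise = 0.000000; V(1,0) = max -> 0.050315
  V(1,1) = exp(-r*dt) * [p*0.094546 + (1-p)*0.371523] = 0.238541; exercise = 0.177662; V(1,1) = max -> 0.238541
  V(0,0) = exp(-r*dt) * [p*0.050315 + (1-p)*0.238541] = 0.148672; exercise = 0.000000; V(0,0) = max -> 0.148672

Answer: Price = V(0,0) = 0.1487


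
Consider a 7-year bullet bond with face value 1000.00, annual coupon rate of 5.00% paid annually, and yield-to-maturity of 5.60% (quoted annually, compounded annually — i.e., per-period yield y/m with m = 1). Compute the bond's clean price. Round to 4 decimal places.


Coupon per period c = face * coupon_rate / m = 50.000000
Periods per year m = 1; per-period yield y/m = 0.056000
Number of cashflows N = 7
Cashflows (t years, CF_t, discount factor 1/(1+y/m)^(m*t), PV):
  t = 1.0000: CF_t = 50.000000, DF = 0.946970, PV = 47.348485
  t = 2.0000: CF_t = 50.000000, DF = 0.896752, PV = 44.837580
  t = 3.0000: CF_t = 50.000000, DF = 0.849197, PV = 42.459830
  t = 4.0000: CF_t = 50.000000, DF = 0.804163, PV = 40.208172
  t = 5.0000: CF_t = 50.000000, DF = 0.761518, PV = 38.075921
  t = 6.0000: CF_t = 50.000000, DF = 0.721135, PV = 36.056743
  t = 7.0000: CF_t = 1050.000000, DF = 0.682893, PV = 717.037504
Price P = sum_t PV_t = 966.024235

Answer: Price = 966.0242


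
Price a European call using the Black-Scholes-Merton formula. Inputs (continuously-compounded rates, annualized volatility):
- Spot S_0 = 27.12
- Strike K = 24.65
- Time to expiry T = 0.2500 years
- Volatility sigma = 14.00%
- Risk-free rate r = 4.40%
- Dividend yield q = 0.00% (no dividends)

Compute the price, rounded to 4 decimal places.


Answer: Price = 2.7899

Derivation:
d1 = (ln(S/K) + (r - q + 0.5*sigma^2) * T) / (sigma * sqrt(T)) = 1.55635089
d2 = d1 - sigma * sqrt(T) = 1.48635089
exp(-rT) = 0.98906028; exp(-qT) = 1.00000000
C = S_0 * exp(-qT) * N(d1) - K * exp(-rT) * N(d2)
N(d1) = 0.94018766; N(d2) = 0.93140683
C = 27.1200 * 1.00000000 * 0.94018766 - 24.6500 * 0.98906028 * 0.93140683 = 2.7899


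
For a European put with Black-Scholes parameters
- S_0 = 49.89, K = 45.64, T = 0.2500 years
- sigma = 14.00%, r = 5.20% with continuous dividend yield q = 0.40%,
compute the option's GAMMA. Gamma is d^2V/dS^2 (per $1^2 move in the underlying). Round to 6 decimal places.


Answer: Gamma = 0.038262

Derivation:
d1 = 1.4783722411; d2 = 1.4083722411
phi(d1) = 0.1337569710; exp(-qT) = 0.9990004998; exp(-rT) = 0.9870841350
Gamma = exp(-qT) * phi(d1) / (S * sigma * sqrt(T)) = 0.9990004998 * 0.1337569710 / (49.8900 * 0.1400 * 0.5000000000) = 0.038262


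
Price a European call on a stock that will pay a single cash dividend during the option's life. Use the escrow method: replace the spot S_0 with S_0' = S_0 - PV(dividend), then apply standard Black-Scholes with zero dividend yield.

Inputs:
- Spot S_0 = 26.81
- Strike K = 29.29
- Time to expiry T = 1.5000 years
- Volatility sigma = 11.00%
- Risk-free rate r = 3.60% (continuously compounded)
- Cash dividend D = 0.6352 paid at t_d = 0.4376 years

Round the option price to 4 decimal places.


Answer: Price = 0.7978

Derivation:
PV(D) = D * exp(-r * t_d) = 0.6352 * 0.98436984 = 0.62527172
S_0' = S_0 - PV(D) = 26.8100 - 0.62527172 = 26.18472828
d1 = (ln(S_0'/K) + (r + sigma^2/2)*T) / (sigma*sqrt(T)) = -0.36367359
d2 = d1 - sigma*sqrt(T) = -0.49839553
exp(-rT) = 0.94743211
N(d1) = 0.35805088; N(d2) = 0.30910264
C = S_0' * N(d1) - K * exp(-rT) * N(d2) = 26.18472828 * 0.35805088 - 29.2900 * 0.94743211 * 0.30910264 = 0.7978


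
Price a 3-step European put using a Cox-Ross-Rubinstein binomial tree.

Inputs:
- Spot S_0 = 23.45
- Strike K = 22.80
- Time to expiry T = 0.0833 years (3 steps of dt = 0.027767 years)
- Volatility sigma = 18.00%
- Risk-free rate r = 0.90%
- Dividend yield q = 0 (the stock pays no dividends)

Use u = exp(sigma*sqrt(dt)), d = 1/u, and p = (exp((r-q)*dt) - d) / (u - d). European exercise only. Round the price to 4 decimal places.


Answer: Price = V(0,0) = 0.1905

Derivation:
dt = T/N = 0.027767
u = exp(sigma*sqrt(dt)) = 1.030448; d = 1/u = 0.970451
p = (exp((r-q)*dt) - d) / (u - d) = 0.496668
Discount per step: exp(-r*dt) = 0.999750
Stock lattice S(k, i) with i counting down-moves:
  k=0: S(0,0) = 23.4500
  k=1: S(1,0) = 24.1640; S(1,1) = 22.7571
  k=2: S(2,0) = 24.8998; S(2,1) = 23.4500; S(2,2) = 22.0846
  k=3: S(3,0) = 25.6579; S(3,1) = 24.1640; S(3,2) = 22.7571; S(3,3) = 21.4321
Terminal payoffs V(N, i) = max(K - S_T, 0):
  V(3,0) = 0.000000; V(3,1) = 0.000000; V(3,2) = 0.042916; V(3,3) = 1.367928
Backward induction: V(k, i) = exp(-r*dt) * [p * V(k+1, i) + (1-p) * V(k+1, i+1)].
  V(2,0) = exp(-r*dt) * [p*0.000000 + (1-p)*0.000000] = 0.000000
  V(2,1) = exp(-r*dt) * [p*0.000000 + (1-p)*0.042916] = 0.021595
  V(2,2) = exp(-r*dt) * [p*0.042916 + (1-p)*1.367928] = 0.709660
  V(1,0) = exp(-r*dt) * [p*0.000000 + (1-p)*0.021595] = 0.010867
  V(1,1) = exp(-r*dt) * [p*0.021595 + (1-p)*0.709660] = 0.367828
  V(0,0) = exp(-r*dt) * [p*0.010867 + (1-p)*0.367828] = 0.190490


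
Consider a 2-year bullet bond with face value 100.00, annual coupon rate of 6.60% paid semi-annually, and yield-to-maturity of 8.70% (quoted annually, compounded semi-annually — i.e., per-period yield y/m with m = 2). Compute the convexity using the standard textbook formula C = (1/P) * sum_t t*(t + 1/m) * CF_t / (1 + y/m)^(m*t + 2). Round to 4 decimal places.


Answer: Convexity = 4.2993

Derivation:
Coupon per period c = face * coupon_rate / m = 3.300000
Periods per year m = 2; per-period yield y/m = 0.043500
Number of cashflows N = 4
Cashflows (t years, CF_t, discount factor 1/(1+y/m)^(m*t), PV):
  t = 0.5000: CF_t = 3.300000, DF = 0.958313, PV = 3.162434
  t = 1.0000: CF_t = 3.300000, DF = 0.918365, PV = 3.030603
  t = 1.5000: CF_t = 3.300000, DF = 0.880081, PV = 2.904267
  t = 2.0000: CF_t = 103.300000, DF = 0.843393, PV = 87.122536
Price P = sum_t PV_t = 96.219840
Convexity numerator sum_t t*(t + 1/m) * CF_t / (1+y/m)^(m*t + 2):
  t = 0.5000: term = 1.452134
  t = 1.0000: term = 4.174797
  t = 1.5000: term = 8.001528
  t = 2.0000: term = 400.051226
Convexity = (1/P) * sum = 413.679685 / 96.219840 = 4.299318


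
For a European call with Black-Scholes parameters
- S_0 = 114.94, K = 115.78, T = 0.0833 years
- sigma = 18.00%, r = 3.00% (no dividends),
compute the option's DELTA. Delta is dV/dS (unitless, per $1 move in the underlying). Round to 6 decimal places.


d1 = -0.0660837505; d2 = -0.1180348814
phi(d1) = 0.3980721279; exp(-qT) = 1.0000000000; exp(-rT) = 0.9975041199
N(d1) = 0.4736555739
Delta = exp(-qT) * N(d1) = 1.0000000000 * 0.4736555739 = 0.473656

Answer: Delta = 0.473656


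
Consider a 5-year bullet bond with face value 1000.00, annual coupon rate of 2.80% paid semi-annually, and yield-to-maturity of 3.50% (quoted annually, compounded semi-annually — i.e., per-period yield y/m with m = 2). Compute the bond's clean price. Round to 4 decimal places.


Coupon per period c = face * coupon_rate / m = 14.000000
Periods per year m = 2; per-period yield y/m = 0.017500
Number of cashflows N = 10
Cashflows (t years, CF_t, discount factor 1/(1+y/m)^(m*t), PV):
  t = 0.5000: CF_t = 14.000000, DF = 0.982801, PV = 13.759214
  t = 1.0000: CF_t = 14.000000, DF = 0.965898, PV = 13.522569
  t = 1.5000: CF_t = 14.000000, DF = 0.949285, PV = 13.289994
  t = 2.0000: CF_t = 14.000000, DF = 0.932959, PV = 13.061419
  t = 2.5000: CF_t = 14.000000, DF = 0.916913, PV = 12.836776
  t = 3.0000: CF_t = 14.000000, DF = 0.901143, PV = 12.615996
  t = 3.5000: CF_t = 14.000000, DF = 0.885644, PV = 12.399013
  t = 4.0000: CF_t = 14.000000, DF = 0.870412, PV = 12.185762
  t = 4.5000: CF_t = 14.000000, DF = 0.855441, PV = 11.976179
  t = 5.0000: CF_t = 1014.000000, DF = 0.840729, PV = 852.498799
Price P = sum_t PV_t = 968.145720

Answer: Price = 968.1457


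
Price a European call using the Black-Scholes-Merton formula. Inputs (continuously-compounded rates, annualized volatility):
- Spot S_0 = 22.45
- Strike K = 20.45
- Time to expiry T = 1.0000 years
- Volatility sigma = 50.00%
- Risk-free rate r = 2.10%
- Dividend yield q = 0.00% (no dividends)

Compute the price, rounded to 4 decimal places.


Answer: Price = 5.5117

Derivation:
d1 = (ln(S/K) + (r - q + 0.5*sigma^2) * T) / (sigma * sqrt(T)) = 0.47861546
d2 = d1 - sigma * sqrt(T) = -0.02138454
exp(-rT) = 0.97921896; exp(-qT) = 1.00000000
C = S_0 * exp(-qT) * N(d1) - K * exp(-rT) * N(d2)
N(d1) = 0.68389389; N(d2) = 0.49146945
C = 22.4500 * 1.00000000 * 0.68389389 - 20.4500 * 0.97921896 * 0.49146945 = 5.5117


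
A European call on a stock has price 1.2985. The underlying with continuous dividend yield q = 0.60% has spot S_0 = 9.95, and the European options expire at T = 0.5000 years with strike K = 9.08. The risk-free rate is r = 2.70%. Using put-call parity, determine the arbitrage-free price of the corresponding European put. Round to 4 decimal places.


Put-call parity: C - P = S_0 * exp(-qT) - K * exp(-rT).
S_0 * exp(-qT) = 9.9500 * 0.99700450 = 9.92019473
K * exp(-rT) = 9.0800 * 0.98659072 = 8.95824370
P = C - S*exp(-qT) + K*exp(-rT)
P = 1.2985 - 9.92019473 + 8.95824370 = 0.3365

Answer: Put price = 0.3365


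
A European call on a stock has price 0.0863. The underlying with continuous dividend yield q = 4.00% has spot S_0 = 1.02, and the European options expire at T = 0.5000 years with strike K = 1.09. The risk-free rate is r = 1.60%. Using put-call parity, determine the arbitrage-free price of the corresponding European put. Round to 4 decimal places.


Answer: Put price = 0.1678

Derivation:
Put-call parity: C - P = S_0 * exp(-qT) - K * exp(-rT).
S_0 * exp(-qT) = 1.0200 * 0.98019867 = 0.99980265
K * exp(-rT) = 1.0900 * 0.99203191 = 1.08131479
P = C - S*exp(-qT) + K*exp(-rT)
P = 0.0863 - 0.99980265 + 1.08131479 = 0.1678


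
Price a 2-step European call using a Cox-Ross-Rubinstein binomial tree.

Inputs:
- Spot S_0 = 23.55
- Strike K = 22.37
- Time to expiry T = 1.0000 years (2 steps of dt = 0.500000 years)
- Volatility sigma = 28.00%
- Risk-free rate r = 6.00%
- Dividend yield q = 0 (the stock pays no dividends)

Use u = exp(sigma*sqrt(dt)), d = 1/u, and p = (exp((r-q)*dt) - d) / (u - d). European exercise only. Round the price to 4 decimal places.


dt = T/N = 0.500000
u = exp(sigma*sqrt(dt)) = 1.218950; d = 1/u = 0.820378
p = (exp((r-q)*dt) - d) / (u - d) = 0.527073
Discount per step: exp(-r*dt) = 0.970446
Stock lattice S(k, i) with i counting down-moves:
  k=0: S(0,0) = 23.5500
  k=1: S(1,0) = 28.7063; S(1,1) = 19.3199
  k=2: S(2,0) = 34.9915; S(2,1) = 23.5500; S(2,2) = 15.8496
Terminal payoffs V(N, i) = max(S_T - K, 0):
  V(2,0) = 12.621516; V(2,1) = 1.180000; V(2,2) = 0.000000
Backward induction: V(k, i) = exp(-r*dt) * [p * V(k+1, i) + (1-p) * V(k+1, i+1)].
  V(1,0) = exp(-r*dt) * [p*12.621516 + (1-p)*1.180000] = 6.997408
  V(1,1) = exp(-r*dt) * [p*1.180000 + (1-p)*0.000000] = 0.603565
  V(0,0) = exp(-r*dt) * [p*6.997408 + (1-p)*0.603565] = 3.856148

Answer: Price = V(0,0) = 3.8561


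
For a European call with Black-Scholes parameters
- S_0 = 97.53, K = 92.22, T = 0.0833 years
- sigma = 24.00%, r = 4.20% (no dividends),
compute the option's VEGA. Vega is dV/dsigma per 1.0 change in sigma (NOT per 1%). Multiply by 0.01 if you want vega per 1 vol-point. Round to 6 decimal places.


Answer: Vega = 7.534799

Derivation:
d1 = 0.8933487369; d2 = 0.8240805624
phi(d1) = 0.2676769286; exp(-qT) = 1.0000000000; exp(-rT) = 0.9965075130
Vega = S * exp(-qT) * phi(d1) * sqrt(T) = 97.5300 * 1.0000000000 * 0.2676769286 * 0.2886173938 = 7.534799


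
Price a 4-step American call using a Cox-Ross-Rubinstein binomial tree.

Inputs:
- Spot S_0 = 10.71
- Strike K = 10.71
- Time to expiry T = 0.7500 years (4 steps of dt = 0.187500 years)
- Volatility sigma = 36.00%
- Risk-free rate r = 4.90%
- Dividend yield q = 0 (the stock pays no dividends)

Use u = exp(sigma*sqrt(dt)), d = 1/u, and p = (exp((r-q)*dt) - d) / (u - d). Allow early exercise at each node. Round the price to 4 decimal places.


dt = T/N = 0.187500
u = exp(sigma*sqrt(dt)) = 1.168691; d = 1/u = 0.855658
p = (exp((r-q)*dt) - d) / (u - d) = 0.490593
Discount per step: exp(-r*dt) = 0.990855
Stock lattice S(k, i) with i counting down-moves:
  k=0: S(0,0) = 10.7100
  k=1: S(1,0) = 12.5167; S(1,1) = 9.1641
  k=2: S(2,0) = 14.6281; S(2,1) = 10.7100; S(2,2) = 7.8413
  k=3: S(3,0) = 17.0958; S(3,1) = 12.5167; S(3,2) = 9.1641; S(3,3) = 6.7095
  k=4: S(4,0) = 19.9797; S(4,1) = 14.6281; S(4,2) = 10.7100; S(4,3) = 7.8413; S(4,4) = 5.7410
Terminal payoffs V(N, i) = max(S_T - K, 0):
  V(4,0) = 9.269688; V(4,1) = 3.918139; V(4,2) = 0.000000; V(4,3) = 0.000000; V(4,4) = 0.000000
Backward induction: V(k, i) = exp(-r*dt) * [p * V(k+1, i) + (1-p) * V(k+1, i+1)]; then take max(V_cont, immediate exercise) for American.
  V(3,0) = exp(-r*dt) * [p*9.269688 + (1-p)*3.918139] = 6.483727; exercise = 6.385779; V(3,0) = max -> 6.483727
  V(3,1) = exp(-r*dt) * [p*3.918139 + (1-p)*0.000000] = 1.904631; exercise = 1.806684; V(3,1) = max -> 1.904631
  V(3,2) = exp(-r*dt) * [p*0.000000 + (1-p)*0.000000] = 0.000000; exercise = 0.000000; V(3,2) = max -> 0.000000
  V(3,3) = exp(-r*dt) * [p*0.000000 + (1-p)*0.000000] = 0.000000; exercise = 0.000000; V(3,3) = max -> 0.000000
  V(2,0) = exp(-r*dt) * [p*6.483727 + (1-p)*1.904631] = 4.113139; exercise = 3.918139; V(2,0) = max -> 4.113139
  V(2,1) = exp(-r*dt) * [p*1.904631 + (1-p)*0.000000] = 0.925853; exercise = 0.000000; V(2,1) = max -> 0.925853
  V(2,2) = exp(-r*dt) * [p*0.000000 + (1-p)*0.000000] = 0.000000; exercise = 0.000000; V(2,2) = max -> 0.000000
  V(1,0) = exp(-r*dt) * [p*4.113139 + (1-p)*0.925853] = 2.466744; exercise = 1.806684; V(1,0) = max -> 2.466744
  V(1,1) = exp(-r*dt) * [p*0.925853 + (1-p)*0.000000] = 0.450063; exercise = 0.000000; V(1,1) = max -> 0.450063
  V(0,0) = exp(-r*dt) * [p*2.466744 + (1-p)*0.450063] = 1.426268; exercise = 0.000000; V(0,0) = max -> 1.426268

Answer: Price = V(0,0) = 1.4263
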